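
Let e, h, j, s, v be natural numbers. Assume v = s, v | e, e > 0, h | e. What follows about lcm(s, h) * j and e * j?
lcm(s, h) * j ≤ e * j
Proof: v = s and v | e, therefore s | e. h | e, so lcm(s, h) | e. Because e > 0, lcm(s, h) ≤ e. Then lcm(s, h) * j ≤ e * j.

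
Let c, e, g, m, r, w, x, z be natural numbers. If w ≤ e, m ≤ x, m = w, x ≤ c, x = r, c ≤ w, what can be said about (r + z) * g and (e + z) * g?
(r + z) * g ≤ (e + z) * g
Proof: m = w and m ≤ x, so w ≤ x. x ≤ c and c ≤ w, thus x ≤ w. Since w ≤ x, w = x. x = r, so w = r. w ≤ e, so r ≤ e. Then r + z ≤ e + z. Then (r + z) * g ≤ (e + z) * g.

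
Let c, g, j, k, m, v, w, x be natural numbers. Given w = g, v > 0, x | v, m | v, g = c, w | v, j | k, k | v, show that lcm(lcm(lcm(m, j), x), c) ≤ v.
Because j | k and k | v, j | v. m | v, so lcm(m, j) | v. x | v, so lcm(lcm(m, j), x) | v. w = g and w | v, so g | v. g = c, so c | v. From lcm(lcm(m, j), x) | v, lcm(lcm(lcm(m, j), x), c) | v. Since v > 0, lcm(lcm(lcm(m, j), x), c) ≤ v.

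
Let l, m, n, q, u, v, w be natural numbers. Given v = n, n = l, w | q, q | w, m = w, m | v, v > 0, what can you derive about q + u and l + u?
q + u ≤ l + u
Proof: v = n and n = l, thus v = l. w | q and q | w, hence w = q. m = w and m | v, hence w | v. w = q, so q | v. Since v > 0, q ≤ v. v = l, so q ≤ l. Then q + u ≤ l + u.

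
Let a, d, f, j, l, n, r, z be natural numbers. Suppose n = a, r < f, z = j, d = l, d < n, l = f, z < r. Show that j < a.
From z = j and z < r, j < r. Since r < f, j < f. d = l and d < n, so l < n. l = f, so f < n. n = a, so f < a. Since j < f, j < a.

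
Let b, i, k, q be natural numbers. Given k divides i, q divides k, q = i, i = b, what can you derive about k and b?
k = b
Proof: Since q = i and q divides k, i divides k. Since k divides i, k = i. Because i = b, k = b.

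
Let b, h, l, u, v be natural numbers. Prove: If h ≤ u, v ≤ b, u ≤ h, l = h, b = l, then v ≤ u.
From b = l and l = h, b = h. h ≤ u and u ≤ h, so h = u. b = h, so b = u. Since v ≤ b, v ≤ u.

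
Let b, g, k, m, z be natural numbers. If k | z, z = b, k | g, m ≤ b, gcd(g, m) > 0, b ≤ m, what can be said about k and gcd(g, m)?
k ≤ gcd(g, m)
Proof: b ≤ m and m ≤ b, thus b = m. z = b, so z = m. k | z, so k | m. Since k | g, k | gcd(g, m). Since gcd(g, m) > 0, k ≤ gcd(g, m).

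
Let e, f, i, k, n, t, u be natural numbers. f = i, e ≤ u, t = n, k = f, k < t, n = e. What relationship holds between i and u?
i < u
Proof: Because t = n and n = e, t = e. k = f and f = i, hence k = i. k < t, so i < t. Since t = e, i < e. Since e ≤ u, i < u.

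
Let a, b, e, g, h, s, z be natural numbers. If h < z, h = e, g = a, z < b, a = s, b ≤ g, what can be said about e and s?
e < s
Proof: g = a and a = s, so g = s. h < z and z < b, hence h < b. Since b ≤ g, h < g. Since g = s, h < s. Since h = e, e < s.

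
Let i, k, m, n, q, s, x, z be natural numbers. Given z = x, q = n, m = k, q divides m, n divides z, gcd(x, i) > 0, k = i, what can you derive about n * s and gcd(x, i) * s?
n * s ≤ gcd(x, i) * s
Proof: z = x and n divides z, hence n divides x. Since m = k and k = i, m = i. q = n and q divides m, so n divides m. Since m = i, n divides i. n divides x, so n divides gcd(x, i). gcd(x, i) > 0, so n ≤ gcd(x, i). By multiplying by a non-negative, n * s ≤ gcd(x, i) * s.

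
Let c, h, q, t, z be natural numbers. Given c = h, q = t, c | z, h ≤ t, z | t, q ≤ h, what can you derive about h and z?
h = z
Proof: c = h and c | z, therefore h | z. From q = t and q ≤ h, t ≤ h. Since h ≤ t, t = h. z | t, so z | h. Since h | z, h = z.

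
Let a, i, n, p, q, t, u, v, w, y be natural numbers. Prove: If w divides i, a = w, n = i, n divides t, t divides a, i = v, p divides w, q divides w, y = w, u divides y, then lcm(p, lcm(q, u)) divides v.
Because n = i and n divides t, i divides t. Because t divides a, i divides a. Because a = w, i divides w. w divides i, so w = i. From i = v, w = v. From y = w and u divides y, u divides w. Since q divides w, lcm(q, u) divides w. Since p divides w, lcm(p, lcm(q, u)) divides w. w = v, so lcm(p, lcm(q, u)) divides v.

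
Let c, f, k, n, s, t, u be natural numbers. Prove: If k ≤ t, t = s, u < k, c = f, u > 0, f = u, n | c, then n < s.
c = f and f = u, thus c = u. From n | c, n | u. Because u > 0, n ≤ u. Since u < k and k ≤ t, u < t. Since n ≤ u, n < t. Since t = s, n < s.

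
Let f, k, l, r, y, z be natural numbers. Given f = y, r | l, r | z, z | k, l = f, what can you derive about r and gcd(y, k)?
r | gcd(y, k)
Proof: l = f and r | l, so r | f. f = y, so r | y. r | z and z | k, therefore r | k. From r | y, r | gcd(y, k).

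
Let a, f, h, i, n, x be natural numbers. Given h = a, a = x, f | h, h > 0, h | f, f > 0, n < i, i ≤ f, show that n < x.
h = a and a = x, thus h = x. f | h and h > 0, thus f ≤ h. h | f and f > 0, therefore h ≤ f. f ≤ h, so f = h. Because n < i and i ≤ f, n < f. f = h, so n < h. Since h = x, n < x.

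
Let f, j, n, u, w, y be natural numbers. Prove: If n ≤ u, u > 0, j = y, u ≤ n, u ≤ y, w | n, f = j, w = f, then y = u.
n ≤ u and u ≤ n, therefore n = u. w = f and f = j, thus w = j. w | n, so j | n. From n = u, j | u. u > 0, so j ≤ u. Since j = y, y ≤ u. u ≤ y, so u = y. Then y = u.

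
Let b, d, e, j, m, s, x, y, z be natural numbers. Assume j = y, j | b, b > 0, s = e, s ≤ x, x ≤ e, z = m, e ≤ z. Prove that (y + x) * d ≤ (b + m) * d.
From j = y and j | b, y | b. b > 0, so y ≤ b. s = e and s ≤ x, so e ≤ x. x ≤ e, so e = x. From z = m and e ≤ z, e ≤ m. From e = x, x ≤ m. Since y ≤ b, y + x ≤ b + m. Then (y + x) * d ≤ (b + m) * d.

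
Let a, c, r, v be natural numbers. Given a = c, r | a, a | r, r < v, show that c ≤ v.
From r | a and a | r, r = a. Since r < v, a < v. a = c, so c < v. Then c ≤ v.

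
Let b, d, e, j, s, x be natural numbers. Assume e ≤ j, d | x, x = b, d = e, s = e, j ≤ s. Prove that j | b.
Because s = e and j ≤ s, j ≤ e. Because e ≤ j, e = j. Since d = e, d = j. x = b and d | x, hence d | b. d = j, so j | b.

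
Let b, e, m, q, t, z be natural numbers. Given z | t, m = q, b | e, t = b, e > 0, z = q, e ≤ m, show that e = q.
From m = q and e ≤ m, e ≤ q. t = b and z | t, so z | b. b | e, so z | e. From e > 0, z ≤ e. z = q, so q ≤ e. e ≤ q, so e = q.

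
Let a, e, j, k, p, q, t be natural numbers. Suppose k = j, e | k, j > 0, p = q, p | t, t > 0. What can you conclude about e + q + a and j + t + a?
e + q + a ≤ j + t + a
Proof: Because k = j and e | k, e | j. Since j > 0, e ≤ j. Since p = q and p | t, q | t. Since t > 0, q ≤ t. e ≤ j, so e + q ≤ j + t. Then e + q + a ≤ j + t + a.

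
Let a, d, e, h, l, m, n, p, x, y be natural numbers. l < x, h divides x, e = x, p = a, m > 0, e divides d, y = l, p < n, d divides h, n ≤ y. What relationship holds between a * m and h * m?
a * m < h * m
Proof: p = a and p < n, thus a < n. e divides d and d divides h, thus e divides h. e = x, so x divides h. Since h divides x, x = h. y = l and n ≤ y, therefore n ≤ l. l < x, so n < x. x = h, so n < h. a < n, so a < h. From m > 0, by multiplying by a positive, a * m < h * m.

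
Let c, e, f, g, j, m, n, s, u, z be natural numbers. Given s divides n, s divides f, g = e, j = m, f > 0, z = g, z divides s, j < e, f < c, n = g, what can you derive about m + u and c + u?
m + u < c + u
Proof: j = m and j < e, therefore m < e. n = g and s divides n, thus s divides g. Because z = g and z divides s, g divides s. Because s divides g, s = g. g = e, so s = e. s divides f, so e divides f. Since f > 0, e ≤ f. m < e, so m < f. Since f < c, m < c. Then m + u < c + u.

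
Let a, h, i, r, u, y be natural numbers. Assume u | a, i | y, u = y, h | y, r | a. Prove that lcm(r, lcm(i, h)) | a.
From i | y and h | y, lcm(i, h) | y. Since u = y and u | a, y | a. Since lcm(i, h) | y, lcm(i, h) | a. Since r | a, lcm(r, lcm(i, h)) | a.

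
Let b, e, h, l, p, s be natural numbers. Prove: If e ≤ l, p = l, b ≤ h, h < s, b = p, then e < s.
Since b = p and p = l, b = l. b ≤ h, so l ≤ h. h < s, so l < s. e ≤ l, so e < s.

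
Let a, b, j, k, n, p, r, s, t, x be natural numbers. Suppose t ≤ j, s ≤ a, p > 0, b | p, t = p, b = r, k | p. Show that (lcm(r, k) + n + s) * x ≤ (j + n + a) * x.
b = r and b | p, hence r | p. Since k | p, lcm(r, k) | p. p > 0, so lcm(r, k) ≤ p. Because t = p and t ≤ j, p ≤ j. lcm(r, k) ≤ p, so lcm(r, k) ≤ j. Then lcm(r, k) + n ≤ j + n. s ≤ a, so lcm(r, k) + n + s ≤ j + n + a. Then (lcm(r, k) + n + s) * x ≤ (j + n + a) * x.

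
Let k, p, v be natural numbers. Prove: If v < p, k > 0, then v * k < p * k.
Because v < p and k > 0, by multiplying by a positive, v * k < p * k.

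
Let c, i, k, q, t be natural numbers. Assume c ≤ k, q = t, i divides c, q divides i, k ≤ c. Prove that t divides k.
c ≤ k and k ≤ c, so c = k. Since i divides c, i divides k. Because q divides i, q divides k. Because q = t, t divides k.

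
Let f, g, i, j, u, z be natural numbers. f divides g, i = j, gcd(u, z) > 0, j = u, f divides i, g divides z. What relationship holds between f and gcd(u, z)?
f ≤ gcd(u, z)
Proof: Because i = j and f divides i, f divides j. Since j = u, f divides u. f divides g and g divides z, hence f divides z. From f divides u, f divides gcd(u, z). gcd(u, z) > 0, so f ≤ gcd(u, z).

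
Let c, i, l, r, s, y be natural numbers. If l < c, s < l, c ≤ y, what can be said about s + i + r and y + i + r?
s + i + r < y + i + r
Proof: l < c and c ≤ y, thus l < y. Since s < l, s < y. Then s + i < y + i. Then s + i + r < y + i + r.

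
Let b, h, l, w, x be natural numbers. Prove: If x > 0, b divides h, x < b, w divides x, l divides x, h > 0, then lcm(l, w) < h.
l divides x and w divides x, therefore lcm(l, w) divides x. x > 0, so lcm(l, w) ≤ x. b divides h and h > 0, so b ≤ h. From x < b, x < h. From lcm(l, w) ≤ x, lcm(l, w) < h.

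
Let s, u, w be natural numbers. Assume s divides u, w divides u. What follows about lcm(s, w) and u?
lcm(s, w) divides u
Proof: s divides u and w divides u. Because lcm divides any common multiple, lcm(s, w) divides u.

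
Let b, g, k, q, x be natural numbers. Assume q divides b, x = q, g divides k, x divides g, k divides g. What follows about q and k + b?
q divides k + b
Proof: g divides k and k divides g, thus g = k. x = q and x divides g, hence q divides g. From g = k, q divides k. q divides b, so q divides k + b.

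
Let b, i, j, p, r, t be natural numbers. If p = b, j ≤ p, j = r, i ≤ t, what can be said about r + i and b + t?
r + i ≤ b + t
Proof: p = b and j ≤ p, so j ≤ b. j = r, so r ≤ b. Since i ≤ t, r + i ≤ b + t.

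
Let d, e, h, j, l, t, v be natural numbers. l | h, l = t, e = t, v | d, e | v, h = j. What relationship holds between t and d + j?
t | d + j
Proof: e = t and e | v, thus t | v. Since v | d, t | d. Since l = t and l | h, t | h. Because h = j, t | j. Since t | d, t | d + j.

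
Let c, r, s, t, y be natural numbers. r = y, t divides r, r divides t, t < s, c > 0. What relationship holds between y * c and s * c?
y * c < s * c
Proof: t divides r and r divides t, hence t = r. t < s, so r < s. Since r = y, y < s. From c > 0, by multiplying by a positive, y * c < s * c.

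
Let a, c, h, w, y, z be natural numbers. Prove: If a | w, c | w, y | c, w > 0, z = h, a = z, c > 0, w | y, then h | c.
Since a = z and z = h, a = h. w | y and y | c, therefore w | c. c > 0, so w ≤ c. From c | w and w > 0, c ≤ w. From w ≤ c, w = c. Since a | w, a | c. a = h, so h | c.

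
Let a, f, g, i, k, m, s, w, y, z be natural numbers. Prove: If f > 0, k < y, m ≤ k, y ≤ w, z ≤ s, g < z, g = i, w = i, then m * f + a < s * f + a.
Since m ≤ k and k < y, m < y. y ≤ w, so m < w. Since w = i, m < i. g = i and g < z, so i < z. m < i, so m < z. z ≤ s, so m < s. Since f > 0, m * f < s * f. Then m * f + a < s * f + a.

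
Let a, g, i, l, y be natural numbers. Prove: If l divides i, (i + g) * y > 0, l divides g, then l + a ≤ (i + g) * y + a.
From l divides i and l divides g, l divides i + g. Then l divides (i + g) * y. From (i + g) * y > 0, l ≤ (i + g) * y. Then l + a ≤ (i + g) * y + a.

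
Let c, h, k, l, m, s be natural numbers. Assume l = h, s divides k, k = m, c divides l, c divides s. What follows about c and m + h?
c divides m + h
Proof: k = m and s divides k, therefore s divides m. c divides s, so c divides m. Since l = h and c divides l, c divides h. Since c divides m, c divides m + h.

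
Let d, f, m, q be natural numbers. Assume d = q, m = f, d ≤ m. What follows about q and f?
q ≤ f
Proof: Since m = f and d ≤ m, d ≤ f. Since d = q, q ≤ f.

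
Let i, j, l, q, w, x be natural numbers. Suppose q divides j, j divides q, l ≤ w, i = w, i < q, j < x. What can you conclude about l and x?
l < x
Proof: q divides j and j divides q, thus q = j. i = w and i < q, hence w < q. Since l ≤ w, l < q. q = j, so l < j. j < x, so l < x.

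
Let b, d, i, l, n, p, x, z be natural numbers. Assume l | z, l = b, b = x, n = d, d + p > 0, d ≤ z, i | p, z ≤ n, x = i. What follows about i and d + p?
i ≤ d + p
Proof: From n = d and z ≤ n, z ≤ d. d ≤ z, so z = d. Because b = x and x = i, b = i. Since l = b, l = i. l | z, so i | z. Since z = d, i | d. Since i | p, i | d + p. Since d + p > 0, i ≤ d + p.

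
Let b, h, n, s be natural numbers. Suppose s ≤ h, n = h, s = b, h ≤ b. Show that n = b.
From s = b and s ≤ h, b ≤ h. h ≤ b, so h = b. n = h, so n = b.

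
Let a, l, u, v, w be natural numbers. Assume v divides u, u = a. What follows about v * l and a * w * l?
v * l divides a * w * l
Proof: Because u = a and v divides u, v divides a. Then v divides a * w. Then v * l divides a * w * l.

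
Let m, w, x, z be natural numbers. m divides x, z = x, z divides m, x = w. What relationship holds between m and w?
m = w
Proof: z = x and z divides m, therefore x divides m. Because m divides x, m = x. Since x = w, m = w.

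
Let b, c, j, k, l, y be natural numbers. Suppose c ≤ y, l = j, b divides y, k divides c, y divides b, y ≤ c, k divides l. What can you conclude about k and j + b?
k divides j + b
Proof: l = j and k divides l, thus k divides j. c ≤ y and y ≤ c, thus c = y. y divides b and b divides y, thus y = b. Since c = y, c = b. From k divides c, k divides b. k divides j, so k divides j + b.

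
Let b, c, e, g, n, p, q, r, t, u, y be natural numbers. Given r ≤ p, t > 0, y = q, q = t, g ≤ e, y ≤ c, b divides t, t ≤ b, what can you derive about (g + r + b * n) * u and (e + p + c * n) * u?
(g + r + b * n) * u ≤ (e + p + c * n) * u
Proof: g ≤ e and r ≤ p, so g + r ≤ e + p. y = q and q = t, thus y = t. b divides t and t > 0, hence b ≤ t. Since t ≤ b, t = b. Since y = t, y = b. Since y ≤ c, b ≤ c. By multiplying by a non-negative, b * n ≤ c * n. g + r ≤ e + p, so g + r + b * n ≤ e + p + c * n. By multiplying by a non-negative, (g + r + b * n) * u ≤ (e + p + c * n) * u.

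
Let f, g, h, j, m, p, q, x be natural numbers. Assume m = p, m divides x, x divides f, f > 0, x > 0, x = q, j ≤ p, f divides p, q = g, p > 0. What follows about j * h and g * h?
j * h ≤ g * h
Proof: m = p and m divides x, so p divides x. x > 0, so p ≤ x. x divides f and f > 0, so x ≤ f. f divides p and p > 0, hence f ≤ p. Since x ≤ f, x ≤ p. p ≤ x, so p = x. Because x = q, p = q. Since q = g, p = g. Since j ≤ p, j ≤ g. By multiplying by a non-negative, j * h ≤ g * h.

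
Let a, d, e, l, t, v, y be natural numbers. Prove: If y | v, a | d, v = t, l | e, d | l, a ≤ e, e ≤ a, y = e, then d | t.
a ≤ e and e ≤ a, hence a = e. Because a | d, e | d. d | l and l | e, hence d | e. Because e | d, e = d. y = e and y | v, therefore e | v. v = t, so e | t. e = d, so d | t.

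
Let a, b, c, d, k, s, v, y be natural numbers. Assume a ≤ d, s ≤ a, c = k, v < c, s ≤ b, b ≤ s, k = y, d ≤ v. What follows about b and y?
b < y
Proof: s ≤ b and b ≤ s, hence s = b. Since s ≤ a and a ≤ d, s ≤ d. Since d ≤ v, s ≤ v. s = b, so b ≤ v. c = k and k = y, thus c = y. Since v < c, v < y. Since b ≤ v, b < y.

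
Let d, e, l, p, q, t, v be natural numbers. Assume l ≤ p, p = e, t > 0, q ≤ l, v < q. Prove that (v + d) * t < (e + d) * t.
p = e and l ≤ p, therefore l ≤ e. Since q ≤ l, q ≤ e. v < q, so v < e. Then v + d < e + d. t > 0, so (v + d) * t < (e + d) * t.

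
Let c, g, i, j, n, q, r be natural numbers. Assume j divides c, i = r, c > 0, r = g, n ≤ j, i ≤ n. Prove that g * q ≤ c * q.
i = r and r = g, thus i = g. i ≤ n and n ≤ j, therefore i ≤ j. j divides c and c > 0, so j ≤ c. Since i ≤ j, i ≤ c. i = g, so g ≤ c. By multiplying by a non-negative, g * q ≤ c * q.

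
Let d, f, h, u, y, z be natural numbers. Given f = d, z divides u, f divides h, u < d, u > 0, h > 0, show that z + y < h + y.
Since z divides u and u > 0, z ≤ u. Since u < d, z < d. f divides h and h > 0, hence f ≤ h. Since f = d, d ≤ h. z < d, so z < h. Then z + y < h + y.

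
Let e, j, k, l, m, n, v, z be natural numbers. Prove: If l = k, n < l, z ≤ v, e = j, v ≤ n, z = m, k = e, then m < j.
l = k and k = e, so l = e. e = j, so l = j. Because v ≤ n and n < l, v < l. From z ≤ v, z < l. From l = j, z < j. Since z = m, m < j.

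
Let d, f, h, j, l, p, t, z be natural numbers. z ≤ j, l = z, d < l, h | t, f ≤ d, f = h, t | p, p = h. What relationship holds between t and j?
t < j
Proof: p = h and t | p, therefore t | h. Since h | t, h = t. f = h, so f = t. Since l = z and d < l, d < z. Because z ≤ j, d < j. f ≤ d, so f < j. Since f = t, t < j.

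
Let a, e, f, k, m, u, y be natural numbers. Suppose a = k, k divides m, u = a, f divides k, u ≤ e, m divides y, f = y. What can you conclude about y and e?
y ≤ e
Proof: k divides m and m divides y, thus k divides y. f = y and f divides k, hence y divides k. Since k divides y, k = y. a = k, so a = y. u = a and u ≤ e, hence a ≤ e. Since a = y, y ≤ e.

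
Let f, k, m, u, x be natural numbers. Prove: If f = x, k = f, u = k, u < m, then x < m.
u = k and k = f, thus u = f. Since f = x, u = x. u < m, so x < m.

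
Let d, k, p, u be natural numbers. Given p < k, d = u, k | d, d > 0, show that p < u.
k | d and d > 0, hence k ≤ d. d = u, so k ≤ u. From p < k, p < u.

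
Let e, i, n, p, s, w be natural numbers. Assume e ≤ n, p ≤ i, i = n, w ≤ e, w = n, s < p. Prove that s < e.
w = n and w ≤ e, thus n ≤ e. Since e ≤ n, n = e. i = n, so i = e. p ≤ i, so p ≤ e. Since s < p, s < e.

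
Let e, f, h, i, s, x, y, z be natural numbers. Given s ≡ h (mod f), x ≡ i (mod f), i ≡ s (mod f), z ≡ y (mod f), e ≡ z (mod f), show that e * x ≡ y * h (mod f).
From e ≡ z (mod f) and z ≡ y (mod f), e ≡ y (mod f). x ≡ i (mod f) and i ≡ s (mod f), therefore x ≡ s (mod f). Since s ≡ h (mod f), x ≡ h (mod f). Since e ≡ y (mod f), e * x ≡ y * h (mod f).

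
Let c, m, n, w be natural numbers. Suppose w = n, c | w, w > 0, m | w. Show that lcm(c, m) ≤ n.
c | w and m | w, so lcm(c, m) | w. w > 0, so lcm(c, m) ≤ w. Since w = n, lcm(c, m) ≤ n.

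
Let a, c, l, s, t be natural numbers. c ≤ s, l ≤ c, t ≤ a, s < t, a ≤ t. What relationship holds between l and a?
l < a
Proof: Because t ≤ a and a ≤ t, t = a. Because c ≤ s and s < t, c < t. From l ≤ c, l < t. From t = a, l < a.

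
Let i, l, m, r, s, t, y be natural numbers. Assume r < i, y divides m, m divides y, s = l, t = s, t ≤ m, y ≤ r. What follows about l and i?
l < i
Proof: From t = s and s = l, t = l. t ≤ m, so l ≤ m. Since y divides m and m divides y, y = m. y ≤ r and r < i, hence y < i. y = m, so m < i. l ≤ m, so l < i.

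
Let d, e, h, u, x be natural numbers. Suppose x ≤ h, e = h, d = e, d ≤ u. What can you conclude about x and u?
x ≤ u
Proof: Since d = e and e = h, d = h. Since d ≤ u, h ≤ u. Since x ≤ h, x ≤ u.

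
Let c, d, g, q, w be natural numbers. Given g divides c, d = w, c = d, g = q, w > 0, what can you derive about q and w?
q ≤ w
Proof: c = d and g divides c, hence g divides d. Since d = w, g divides w. w > 0, so g ≤ w. g = q, so q ≤ w.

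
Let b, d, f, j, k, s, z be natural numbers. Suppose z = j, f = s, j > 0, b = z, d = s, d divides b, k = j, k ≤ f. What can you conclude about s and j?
s = j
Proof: k = j and k ≤ f, hence j ≤ f. Since f = s, j ≤ s. b = z and z = j, hence b = j. d divides b, so d divides j. j > 0, so d ≤ j. d = s, so s ≤ j. Since j ≤ s, j = s. Then s = j.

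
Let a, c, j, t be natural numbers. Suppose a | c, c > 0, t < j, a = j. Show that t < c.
a = j and a | c, thus j | c. Since c > 0, j ≤ c. Since t < j, t < c.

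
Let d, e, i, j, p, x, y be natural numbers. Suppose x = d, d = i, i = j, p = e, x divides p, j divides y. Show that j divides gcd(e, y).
Since x = d and d = i, x = i. i = j, so x = j. From p = e and x divides p, x divides e. Since x = j, j divides e. j divides y, so j divides gcd(e, y).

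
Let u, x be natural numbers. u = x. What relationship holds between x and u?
x = u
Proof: u = x. By symmetry, x = u.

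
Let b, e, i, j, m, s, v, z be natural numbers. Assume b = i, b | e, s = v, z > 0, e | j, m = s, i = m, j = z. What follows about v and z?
v ≤ z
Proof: Because m = s and s = v, m = v. b = i and b | e, hence i | e. Since j = z and e | j, e | z. i | e, so i | z. i = m, so m | z. z > 0, so m ≤ z. Since m = v, v ≤ z.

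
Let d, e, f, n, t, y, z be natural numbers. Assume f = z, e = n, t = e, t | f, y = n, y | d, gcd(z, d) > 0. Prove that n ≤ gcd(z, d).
From t = e and t | f, e | f. From e = n, n | f. Since f = z, n | z. y = n and y | d, so n | d. n | z, so n | gcd(z, d). gcd(z, d) > 0, so n ≤ gcd(z, d).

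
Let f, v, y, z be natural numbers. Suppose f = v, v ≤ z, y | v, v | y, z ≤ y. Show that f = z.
From y | v and v | y, y = v. Because z ≤ y, z ≤ v. v ≤ z, so v = z. f = v, so f = z.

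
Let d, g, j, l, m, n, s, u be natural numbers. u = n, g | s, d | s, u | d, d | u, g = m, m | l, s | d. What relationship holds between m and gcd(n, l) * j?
m | gcd(n, l) * j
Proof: d | u and u | d, thus d = u. u = n, so d = n. Because s | d and d | s, s = d. From g | s, g | d. g = m, so m | d. Since d = n, m | n. m | l, so m | gcd(n, l). Then m | gcd(n, l) * j.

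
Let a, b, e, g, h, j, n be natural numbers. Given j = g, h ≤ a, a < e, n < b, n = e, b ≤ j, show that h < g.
Since h ≤ a and a < e, h < e. n = e and n < b, hence e < b. From h < e, h < b. j = g and b ≤ j, so b ≤ g. Since h < b, h < g.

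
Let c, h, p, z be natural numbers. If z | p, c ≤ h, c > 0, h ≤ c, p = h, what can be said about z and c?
z ≤ c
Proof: h ≤ c and c ≤ h, therefore h = c. Because p = h, p = c. Since z | p, z | c. c > 0, so z ≤ c.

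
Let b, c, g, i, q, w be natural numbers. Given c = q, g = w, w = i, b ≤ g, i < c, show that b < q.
g = w and w = i, so g = i. From b ≤ g, b ≤ i. i < c, so b < c. Since c = q, b < q.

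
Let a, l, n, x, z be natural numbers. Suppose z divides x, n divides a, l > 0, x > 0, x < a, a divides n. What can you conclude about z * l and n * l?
z * l < n * l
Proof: z divides x and x > 0, therefore z ≤ x. a divides n and n divides a, so a = n. x < a, so x < n. Because z ≤ x, z < n. From l > 0, by multiplying by a positive, z * l < n * l.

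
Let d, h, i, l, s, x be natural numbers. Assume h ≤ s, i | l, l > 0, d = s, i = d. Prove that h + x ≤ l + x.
i = d and d = s, therefore i = s. i | l, so s | l. Since l > 0, s ≤ l. Since h ≤ s, h ≤ l. Then h + x ≤ l + x.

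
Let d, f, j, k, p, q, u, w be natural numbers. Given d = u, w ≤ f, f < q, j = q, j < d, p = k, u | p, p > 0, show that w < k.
From w ≤ f and f < q, w < q. j = q and j < d, hence q < d. w < q, so w < d. d = u, so w < u. From u | p and p > 0, u ≤ p. Since p = k, u ≤ k. w < u, so w < k.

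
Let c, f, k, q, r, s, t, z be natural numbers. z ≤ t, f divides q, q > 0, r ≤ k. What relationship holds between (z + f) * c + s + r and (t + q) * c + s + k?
(z + f) * c + s + r ≤ (t + q) * c + s + k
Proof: f divides q and q > 0, hence f ≤ q. Since z ≤ t, z + f ≤ t + q. By multiplying by a non-negative, (z + f) * c ≤ (t + q) * c. Then (z + f) * c + s ≤ (t + q) * c + s. r ≤ k, so (z + f) * c + s + r ≤ (t + q) * c + s + k.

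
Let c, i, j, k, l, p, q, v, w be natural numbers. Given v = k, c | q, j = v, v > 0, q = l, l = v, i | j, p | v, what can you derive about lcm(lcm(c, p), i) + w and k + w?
lcm(lcm(c, p), i) + w ≤ k + w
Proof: Since q = l and l = v, q = v. Since c | q, c | v. Since p | v, lcm(c, p) | v. Since j = v and i | j, i | v. Since lcm(c, p) | v, lcm(lcm(c, p), i) | v. v > 0, so lcm(lcm(c, p), i) ≤ v. Since v = k, lcm(lcm(c, p), i) ≤ k. Then lcm(lcm(c, p), i) + w ≤ k + w.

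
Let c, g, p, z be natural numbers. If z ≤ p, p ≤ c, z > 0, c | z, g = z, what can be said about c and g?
c = g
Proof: Since z ≤ p and p ≤ c, z ≤ c. c | z and z > 0, hence c ≤ z. Because z ≤ c, z = c. g = z, so g = c. Then c = g.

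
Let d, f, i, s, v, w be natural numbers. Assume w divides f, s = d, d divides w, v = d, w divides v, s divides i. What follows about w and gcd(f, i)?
w divides gcd(f, i)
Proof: v = d and w divides v, so w divides d. Since d divides w, d = w. s = d, so s = w. s divides i, so w divides i. Since w divides f, w divides gcd(f, i).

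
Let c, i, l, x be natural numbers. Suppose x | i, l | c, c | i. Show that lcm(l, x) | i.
Since l | c and c | i, l | i. Since x | i, lcm(l, x) | i.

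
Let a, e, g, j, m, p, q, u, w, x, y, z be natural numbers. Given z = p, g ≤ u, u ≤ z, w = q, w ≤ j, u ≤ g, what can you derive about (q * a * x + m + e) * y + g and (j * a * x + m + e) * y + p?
(q * a * x + m + e) * y + g ≤ (j * a * x + m + e) * y + p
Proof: From w = q and w ≤ j, q ≤ j. Then q * a ≤ j * a. Then q * a * x ≤ j * a * x. Then q * a * x + m ≤ j * a * x + m. Then q * a * x + m + e ≤ j * a * x + m + e. Then (q * a * x + m + e) * y ≤ (j * a * x + m + e) * y. Since u ≤ g and g ≤ u, u = g. z = p and u ≤ z, hence u ≤ p. u = g, so g ≤ p. (q * a * x + m + e) * y ≤ (j * a * x + m + e) * y, so (q * a * x + m + e) * y + g ≤ (j * a * x + m + e) * y + p.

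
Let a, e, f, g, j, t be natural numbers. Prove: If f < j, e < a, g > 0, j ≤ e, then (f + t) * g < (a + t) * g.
f < j and j ≤ e, hence f < e. e < a, so f < a. Then f + t < a + t. g > 0, so (f + t) * g < (a + t) * g.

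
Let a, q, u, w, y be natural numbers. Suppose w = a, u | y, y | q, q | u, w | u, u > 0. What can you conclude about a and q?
a ≤ q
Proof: From u | y and y | q, u | q. Because q | u, u = q. Because w | u and u > 0, w ≤ u. Since u = q, w ≤ q. w = a, so a ≤ q.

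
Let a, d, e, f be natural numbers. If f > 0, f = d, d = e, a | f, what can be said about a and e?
a ≤ e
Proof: f = d and d = e, hence f = e. a | f and f > 0, therefore a ≤ f. Since f = e, a ≤ e.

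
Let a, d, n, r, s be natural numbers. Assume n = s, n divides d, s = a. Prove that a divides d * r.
From n = s and n divides d, s divides d. s = a, so a divides d. Then a divides d * r.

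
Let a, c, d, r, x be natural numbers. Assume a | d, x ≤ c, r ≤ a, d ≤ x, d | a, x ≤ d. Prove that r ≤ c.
From a | d and d | a, a = d. Because d ≤ x and x ≤ d, d = x. Since a = d, a = x. Since r ≤ a, r ≤ x. Since x ≤ c, r ≤ c.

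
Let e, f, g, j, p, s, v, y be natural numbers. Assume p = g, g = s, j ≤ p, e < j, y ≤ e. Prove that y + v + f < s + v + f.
p = g and g = s, thus p = s. e < j and j ≤ p, so e < p. Since y ≤ e, y < p. Since p = s, y < s. Then y + v < s + v. Then y + v + f < s + v + f.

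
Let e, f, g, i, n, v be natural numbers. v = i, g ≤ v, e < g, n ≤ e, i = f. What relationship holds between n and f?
n < f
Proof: n ≤ e and e < g, so n < g. From v = i and i = f, v = f. g ≤ v, so g ≤ f. From n < g, n < f.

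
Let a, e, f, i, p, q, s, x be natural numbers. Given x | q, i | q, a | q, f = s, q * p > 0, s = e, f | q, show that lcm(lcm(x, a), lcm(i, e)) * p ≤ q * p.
x | q and a | q, hence lcm(x, a) | q. f = s and s = e, so f = e. Since f | q, e | q. i | q, so lcm(i, e) | q. Since lcm(x, a) | q, lcm(lcm(x, a), lcm(i, e)) | q. Then lcm(lcm(x, a), lcm(i, e)) * p | q * p. Since q * p > 0, lcm(lcm(x, a), lcm(i, e)) * p ≤ q * p.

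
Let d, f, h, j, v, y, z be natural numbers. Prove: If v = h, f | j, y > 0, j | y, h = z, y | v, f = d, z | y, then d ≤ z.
v = h and h = z, so v = z. y | v, so y | z. z | y, so y = z. Since f | j and j | y, f | y. Since y > 0, f ≤ y. Since y = z, f ≤ z. f = d, so d ≤ z.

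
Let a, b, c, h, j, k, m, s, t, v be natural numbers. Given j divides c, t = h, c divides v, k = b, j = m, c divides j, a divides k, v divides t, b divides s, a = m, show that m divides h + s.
c divides j and j divides c, hence c = j. j = m, so c = m. Because t = h and v divides t, v divides h. Since c divides v, c divides h. Since c = m, m divides h. k = b and a divides k, thus a divides b. Since b divides s, a divides s. Since a = m, m divides s. m divides h, so m divides h + s.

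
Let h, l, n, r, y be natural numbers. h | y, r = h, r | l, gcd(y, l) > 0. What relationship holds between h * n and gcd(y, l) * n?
h * n ≤ gcd(y, l) * n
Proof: Because r = h and r | l, h | l. Since h | y, h | gcd(y, l). gcd(y, l) > 0, so h ≤ gcd(y, l). Then h * n ≤ gcd(y, l) * n.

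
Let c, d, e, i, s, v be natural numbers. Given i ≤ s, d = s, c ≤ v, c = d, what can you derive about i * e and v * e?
i * e ≤ v * e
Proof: c = d and d = s, hence c = s. c ≤ v, so s ≤ v. Since i ≤ s, i ≤ v. By multiplying by a non-negative, i * e ≤ v * e.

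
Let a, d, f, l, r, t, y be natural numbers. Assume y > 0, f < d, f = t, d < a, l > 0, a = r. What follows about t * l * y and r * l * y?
t * l * y < r * l * y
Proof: Because a = r and d < a, d < r. f < d, so f < r. Because f = t, t < r. From l > 0, t * l < r * l. Since y > 0, t * l * y < r * l * y.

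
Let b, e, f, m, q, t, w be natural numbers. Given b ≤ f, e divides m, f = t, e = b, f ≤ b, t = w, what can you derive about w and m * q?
w divides m * q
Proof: b ≤ f and f ≤ b, therefore b = f. Since f = t, b = t. Since t = w, b = w. From e = b and e divides m, b divides m. b = w, so w divides m. Then w divides m * q.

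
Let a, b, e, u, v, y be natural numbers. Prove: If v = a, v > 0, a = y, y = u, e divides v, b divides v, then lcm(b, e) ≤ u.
v = a and a = y, hence v = y. y = u, so v = u. b divides v and e divides v, therefore lcm(b, e) divides v. v > 0, so lcm(b, e) ≤ v. From v = u, lcm(b, e) ≤ u.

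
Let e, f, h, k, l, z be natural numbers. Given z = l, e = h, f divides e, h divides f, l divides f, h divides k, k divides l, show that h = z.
e = h and f divides e, so f divides h. From h divides f, f = h. Since l divides f, l divides h. Since h divides k and k divides l, h divides l. Since l divides h, l = h. Since z = l, z = h. Then h = z.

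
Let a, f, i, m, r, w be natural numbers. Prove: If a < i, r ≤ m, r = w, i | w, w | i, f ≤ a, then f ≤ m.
f ≤ a and a < i, hence f < i. w | i and i | w, hence w = i. r = w and r ≤ m, thus w ≤ m. w = i, so i ≤ m. Since f < i, f < m. Then f ≤ m.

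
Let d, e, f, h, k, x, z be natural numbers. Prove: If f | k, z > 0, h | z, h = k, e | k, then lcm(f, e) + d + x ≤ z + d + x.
f | k and e | k, therefore lcm(f, e) | k. From h = k and h | z, k | z. Since lcm(f, e) | k, lcm(f, e) | z. Since z > 0, lcm(f, e) ≤ z. Then lcm(f, e) + d ≤ z + d. Then lcm(f, e) + d + x ≤ z + d + x.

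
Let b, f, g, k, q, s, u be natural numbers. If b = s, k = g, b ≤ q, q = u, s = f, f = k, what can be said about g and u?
g ≤ u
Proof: Since s = f and f = k, s = k. Since k = g, s = g. From b = s and b ≤ q, s ≤ q. q = u, so s ≤ u. s = g, so g ≤ u.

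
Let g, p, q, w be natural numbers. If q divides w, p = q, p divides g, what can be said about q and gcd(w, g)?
q divides gcd(w, g)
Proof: Since p = q and p divides g, q divides g. Because q divides w, q divides gcd(w, g).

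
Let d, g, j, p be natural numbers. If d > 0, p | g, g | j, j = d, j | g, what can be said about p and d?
p ≤ d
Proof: Because g | j and j | g, g = j. Since j = d, g = d. Because p | g, p | d. Because d > 0, p ≤ d.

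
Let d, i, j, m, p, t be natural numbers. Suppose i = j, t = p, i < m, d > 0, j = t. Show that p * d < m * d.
i = j and j = t, therefore i = t. Since t = p, i = p. i < m, so p < m. From d > 0, p * d < m * d.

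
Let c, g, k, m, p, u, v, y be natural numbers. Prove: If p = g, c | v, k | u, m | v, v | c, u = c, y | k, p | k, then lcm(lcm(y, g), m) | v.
p = g and p | k, hence g | k. y | k, so lcm(y, g) | k. c | v and v | c, thus c = v. u = c and k | u, hence k | c. Since c = v, k | v. Since lcm(y, g) | k, lcm(y, g) | v. From m | v, lcm(lcm(y, g), m) | v.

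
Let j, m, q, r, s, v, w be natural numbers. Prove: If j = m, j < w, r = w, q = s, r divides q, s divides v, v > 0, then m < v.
Because j = m and j < w, m < w. Because q = s and r divides q, r divides s. s divides v, so r divides v. Since r = w, w divides v. Because v > 0, w ≤ v. m < w, so m < v.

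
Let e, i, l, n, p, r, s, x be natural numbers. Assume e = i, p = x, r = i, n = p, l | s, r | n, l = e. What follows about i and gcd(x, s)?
i | gcd(x, s)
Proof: n = p and r | n, hence r | p. r = i, so i | p. p = x, so i | x. Because l = e and e = i, l = i. Since l | s, i | s. Because i | x, i | gcd(x, s).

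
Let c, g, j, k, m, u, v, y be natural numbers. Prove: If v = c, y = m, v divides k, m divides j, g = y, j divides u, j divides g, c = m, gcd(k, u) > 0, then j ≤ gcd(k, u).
From g = y and y = m, g = m. Since j divides g, j divides m. m divides j, so m = j. v = c and c = m, therefore v = m. v divides k, so m divides k. Since m = j, j divides k. Because j divides u, j divides gcd(k, u). From gcd(k, u) > 0, j ≤ gcd(k, u).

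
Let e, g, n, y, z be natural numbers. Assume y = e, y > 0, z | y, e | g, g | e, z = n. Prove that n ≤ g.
e | g and g | e, so e = g. z = n and z | y, so n | y. y > 0, so n ≤ y. Since y = e, n ≤ e. Since e = g, n ≤ g.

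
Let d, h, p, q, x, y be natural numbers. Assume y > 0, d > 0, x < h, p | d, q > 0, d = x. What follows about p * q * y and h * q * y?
p * q * y < h * q * y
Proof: p | d and d > 0, so p ≤ d. d = x, so p ≤ x. x < h, so p < h. q > 0, so p * q < h * q. y > 0, so p * q * y < h * q * y.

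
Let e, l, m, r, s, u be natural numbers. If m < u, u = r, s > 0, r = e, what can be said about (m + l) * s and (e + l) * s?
(m + l) * s < (e + l) * s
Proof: u = r and r = e, so u = e. Since m < u, m < e. Then m + l < e + l. Since s > 0, (m + l) * s < (e + l) * s.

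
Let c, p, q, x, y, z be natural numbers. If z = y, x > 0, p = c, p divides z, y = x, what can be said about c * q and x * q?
c * q ≤ x * q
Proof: z = y and p divides z, thus p divides y. y = x, so p divides x. Since p = c, c divides x. Since x > 0, c ≤ x. By multiplying by a non-negative, c * q ≤ x * q.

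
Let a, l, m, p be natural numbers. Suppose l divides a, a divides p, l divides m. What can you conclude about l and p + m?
l divides p + m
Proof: Since l divides a and a divides p, l divides p. l divides m, so l divides p + m.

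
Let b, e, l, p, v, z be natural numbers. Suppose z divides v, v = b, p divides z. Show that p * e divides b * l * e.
v = b and z divides v, so z divides b. Since p divides z, p divides b. Then p divides b * l. Then p * e divides b * l * e.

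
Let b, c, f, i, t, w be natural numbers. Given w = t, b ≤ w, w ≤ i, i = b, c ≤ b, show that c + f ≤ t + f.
i = b and w ≤ i, hence w ≤ b. b ≤ w, so b = w. Since w = t, b = t. Because c ≤ b, c ≤ t. Then c + f ≤ t + f.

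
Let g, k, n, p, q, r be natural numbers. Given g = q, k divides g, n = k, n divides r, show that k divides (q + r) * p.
g = q and k divides g, so k divides q. n = k and n divides r, therefore k divides r. k divides q, so k divides q + r. Then k divides (q + r) * p.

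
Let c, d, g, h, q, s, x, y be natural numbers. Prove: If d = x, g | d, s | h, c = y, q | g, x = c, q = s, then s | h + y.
q = s and q | g, thus s | g. x = c and c = y, thus x = y. d = x and g | d, hence g | x. Since x = y, g | y. s | g, so s | y. Since s | h, s | h + y.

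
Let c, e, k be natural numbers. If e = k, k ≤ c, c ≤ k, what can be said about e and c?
e = c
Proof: k ≤ c and c ≤ k, so k = c. Since e = k, e = c.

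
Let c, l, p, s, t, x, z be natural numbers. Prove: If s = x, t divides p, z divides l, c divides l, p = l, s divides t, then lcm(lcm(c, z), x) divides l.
From c divides l and z divides l, lcm(c, z) divides l. From s divides t and t divides p, s divides p. Since s = x, x divides p. p = l, so x divides l. lcm(c, z) divides l, so lcm(lcm(c, z), x) divides l.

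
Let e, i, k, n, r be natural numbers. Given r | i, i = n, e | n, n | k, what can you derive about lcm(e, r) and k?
lcm(e, r) | k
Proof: i = n and r | i, so r | n. e | n, so lcm(e, r) | n. n | k, so lcm(e, r) | k.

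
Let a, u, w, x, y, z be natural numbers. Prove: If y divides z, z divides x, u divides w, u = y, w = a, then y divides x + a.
From y divides z and z divides x, y divides x. Because u = y and u divides w, y divides w. Since w = a, y divides a. Since y divides x, y divides x + a.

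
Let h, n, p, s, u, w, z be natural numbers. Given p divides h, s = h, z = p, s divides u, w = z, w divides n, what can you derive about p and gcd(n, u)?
p divides gcd(n, u)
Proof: w = z and z = p, hence w = p. w divides n, so p divides n. s = h and s divides u, therefore h divides u. Since p divides h, p divides u. From p divides n, p divides gcd(n, u).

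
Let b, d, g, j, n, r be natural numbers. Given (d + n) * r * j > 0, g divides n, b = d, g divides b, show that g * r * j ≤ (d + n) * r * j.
b = d and g divides b, thus g divides d. g divides n, so g divides d + n. Then g * r divides (d + n) * r. Then g * r * j divides (d + n) * r * j. From (d + n) * r * j > 0, g * r * j ≤ (d + n) * r * j.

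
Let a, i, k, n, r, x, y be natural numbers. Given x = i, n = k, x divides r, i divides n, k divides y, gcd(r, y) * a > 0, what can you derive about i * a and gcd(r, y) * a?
i * a ≤ gcd(r, y) * a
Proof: x = i and x divides r, thus i divides r. Since n = k and i divides n, i divides k. Since k divides y, i divides y. Since i divides r, i divides gcd(r, y). Then i * a divides gcd(r, y) * a. gcd(r, y) * a > 0, so i * a ≤ gcd(r, y) * a.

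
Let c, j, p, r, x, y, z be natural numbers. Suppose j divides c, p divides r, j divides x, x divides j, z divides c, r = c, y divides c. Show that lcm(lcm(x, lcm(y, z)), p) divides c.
Because j divides x and x divides j, j = x. Since j divides c, x divides c. y divides c and z divides c, thus lcm(y, z) divides c. From x divides c, lcm(x, lcm(y, z)) divides c. r = c and p divides r, hence p divides c. Since lcm(x, lcm(y, z)) divides c, lcm(lcm(x, lcm(y, z)), p) divides c.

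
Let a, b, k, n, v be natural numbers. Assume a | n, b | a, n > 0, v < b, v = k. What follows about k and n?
k < n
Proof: v = k and v < b, thus k < b. b | a and a | n, hence b | n. n > 0, so b ≤ n. k < b, so k < n.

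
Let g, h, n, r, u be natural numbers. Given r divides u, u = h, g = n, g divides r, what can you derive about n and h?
n divides h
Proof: u = h and r divides u, therefore r divides h. Since g divides r, g divides h. Since g = n, n divides h.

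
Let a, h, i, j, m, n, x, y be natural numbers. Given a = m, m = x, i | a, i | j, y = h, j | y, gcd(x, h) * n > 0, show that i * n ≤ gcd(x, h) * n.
a = m and m = x, hence a = x. Since i | a, i | x. y = h and j | y, thus j | h. i | j, so i | h. i | x, so i | gcd(x, h). Then i * n | gcd(x, h) * n. gcd(x, h) * n > 0, so i * n ≤ gcd(x, h) * n.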